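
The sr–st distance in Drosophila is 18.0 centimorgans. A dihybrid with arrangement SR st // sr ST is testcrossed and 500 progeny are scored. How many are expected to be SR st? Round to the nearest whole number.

A map distance of 18.0 centimorgans corresponds to a recombination frequency of 0.180.
The F1 is SR st / sr ST, so SR st is a parental gamete class with expected frequency (1 − r)/2 = 0.820/2 = 0.4100.
Expected number = 0.4100 × 500 = 205.00 ≈ 205.

205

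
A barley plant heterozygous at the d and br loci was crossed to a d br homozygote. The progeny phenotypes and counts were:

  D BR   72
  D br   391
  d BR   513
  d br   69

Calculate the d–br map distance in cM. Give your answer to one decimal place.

The two most frequent classes, D br (391) and d BR (513), are the parental types, so the F1 was D br / d BR.
The recombinant classes are D BR and d br: 72 + 69 = 141.
Recombination frequency = 141/1045 = 0.1349 ≈ 13.5%, i.e. 13.5 cM.

13.5 cM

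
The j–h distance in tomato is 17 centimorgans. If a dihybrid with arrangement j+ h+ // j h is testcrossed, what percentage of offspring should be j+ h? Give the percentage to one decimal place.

8.5%

A map distance of 17 centimorgans corresponds to a recombination frequency of 0.170.
The F1 is j+ h+ / j h, so j+ h is a recombinant gamete class with expected frequency r/2 = 0.170/2 = 0.0850.
That is 0.0850 = 8.5% of the progeny.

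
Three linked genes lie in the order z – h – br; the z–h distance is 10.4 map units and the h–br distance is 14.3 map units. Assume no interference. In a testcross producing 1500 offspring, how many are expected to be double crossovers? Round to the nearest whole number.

Map distances give recombination frequencies of 0.104 and 0.143 for the two intervals.
With no interference, expected double-crossover frequency = 0.104 × 0.143 = 0.01487.
Expected number = 0.01487 × 1500 = 22.31 ≈ 22.

22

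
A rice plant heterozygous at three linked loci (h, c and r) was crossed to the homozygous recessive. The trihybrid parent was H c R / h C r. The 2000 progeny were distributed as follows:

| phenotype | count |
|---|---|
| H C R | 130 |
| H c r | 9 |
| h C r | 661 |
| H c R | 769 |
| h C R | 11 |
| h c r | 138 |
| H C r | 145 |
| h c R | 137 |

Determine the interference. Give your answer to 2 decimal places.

0.54

The two rarest classes, H c r and h C R, are the double crossovers. Comparing them with the parentals, only the r allele has switched, so r is the middle locus and the order is c – r – h.
c–r: (268 + 20)/2000 = 0.1440; r–h: (282 + 20)/2000 = 0.1510.
Expected DCO frequency = 0.1440 × 0.1510 ≈ 0.02174; observed = 20/2000 ≈ 0.01000.
Coefficient of coincidence = 0.01000/0.02174 ≈ 0.46; interference = 1 − 0.46 = 0.54.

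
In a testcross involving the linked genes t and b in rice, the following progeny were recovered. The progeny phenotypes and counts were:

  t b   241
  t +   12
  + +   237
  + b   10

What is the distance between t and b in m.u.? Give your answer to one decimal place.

4.4 m.u.

The two most frequent classes, + + (237) and t b (241), are the parental types, so the F1 was + + / t b.
The recombinant classes are + b and t +: 10 + 12 = 22.
Recombination frequency = 22/500 = 0.0440 ≈ 4.4%, i.e. 4.4 m.u.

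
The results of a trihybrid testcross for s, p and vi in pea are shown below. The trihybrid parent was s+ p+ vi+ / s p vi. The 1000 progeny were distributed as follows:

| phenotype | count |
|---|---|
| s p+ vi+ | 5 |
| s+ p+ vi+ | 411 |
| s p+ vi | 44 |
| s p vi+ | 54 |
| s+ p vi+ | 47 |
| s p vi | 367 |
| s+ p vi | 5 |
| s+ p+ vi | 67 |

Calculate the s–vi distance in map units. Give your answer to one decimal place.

13.1 map units

The two rarest classes, s p+ vi+ and s+ p vi, are the double crossovers. Comparing them with the parentals, only the s allele has switched, so s is the middle locus and the order is p – s – vi.
Crossovers in the s–vi interval produce the single-crossover classes s+ p+ vi and s p vi+ (67 + 54 = 121) plus the double crossovers (10).
RF(s–vi) = (121 + 10) / 1000 = 131/1000 = 0.1310 → 13.1 map units.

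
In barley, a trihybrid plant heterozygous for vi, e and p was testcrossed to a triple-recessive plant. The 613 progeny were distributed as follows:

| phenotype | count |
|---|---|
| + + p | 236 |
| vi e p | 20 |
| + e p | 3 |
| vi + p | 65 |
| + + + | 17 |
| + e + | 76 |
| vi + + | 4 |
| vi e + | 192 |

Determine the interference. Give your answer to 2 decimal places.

0.34

The two most frequent reciprocal classes, vi e + and + + p, are the parental types, so the F1 was vi e + / + + p.
The two rarest classes, vi + + and + e p, are the double crossovers. Comparing them with the parentals, only the e allele has switched, so e is the middle locus and the order is p – e – vi.
p–e: (37 + 7)/613 = 0.0718; e–vi: (141 + 7)/613 = 0.2414.
Expected DCO frequency = 0.0718 × 0.2414 ≈ 0.01733; observed = 7/613 ≈ 0.01142.
Coefficient of coincidence = 0.01142/0.01733 ≈ 0.66; interference = 1 − 0.66 = 0.34.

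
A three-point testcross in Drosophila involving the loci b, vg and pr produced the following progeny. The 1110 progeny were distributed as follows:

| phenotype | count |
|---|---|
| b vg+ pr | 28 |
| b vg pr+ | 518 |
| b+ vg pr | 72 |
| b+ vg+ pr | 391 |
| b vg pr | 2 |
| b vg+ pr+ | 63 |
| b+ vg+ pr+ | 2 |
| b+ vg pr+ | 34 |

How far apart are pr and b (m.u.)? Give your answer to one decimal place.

5.9 m.u.

The two most frequent reciprocal classes, b vg pr+ and b+ vg+ pr, are the parental types, so the F1 was b vg pr+ / b+ vg+ pr.
The two rarest classes, b vg pr and b+ vg+ pr+, are the double crossovers. Comparing them with the parentals, only the pr allele has switched, so pr is the middle locus and the order is b – pr – vg.
Crossovers in the b–pr interval produce the single-crossover classes b+ vg pr+ and b vg+ pr (34 + 28 = 62) plus the double crossovers (4).
RF(b–pr) = (62 + 4) / 1110 = 66/1110 = 0.0595 → 5.9 m.u.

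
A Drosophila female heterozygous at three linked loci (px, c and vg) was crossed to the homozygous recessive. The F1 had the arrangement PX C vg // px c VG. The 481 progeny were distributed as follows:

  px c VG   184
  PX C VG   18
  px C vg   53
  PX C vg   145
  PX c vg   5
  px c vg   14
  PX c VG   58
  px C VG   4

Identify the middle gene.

c

The two rarest classes, PX c vg and px C VG, are the double crossovers. Comparing them with the parentals, only the c allele has switched, so c is the middle locus and the order is px – c – vg.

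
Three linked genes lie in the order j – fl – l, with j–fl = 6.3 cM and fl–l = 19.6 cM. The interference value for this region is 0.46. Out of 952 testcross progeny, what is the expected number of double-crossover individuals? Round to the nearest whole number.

Map distances give recombination frequencies of 0.063 and 0.196 for the two intervals.
With interference 0.46 (so coincidence = 0.54), expected double-crossover frequency = 0.063 × 0.196 × 0.54 = 0.00667.
Expected number = 0.00667 × 952 = 6.35 ≈ 6.

6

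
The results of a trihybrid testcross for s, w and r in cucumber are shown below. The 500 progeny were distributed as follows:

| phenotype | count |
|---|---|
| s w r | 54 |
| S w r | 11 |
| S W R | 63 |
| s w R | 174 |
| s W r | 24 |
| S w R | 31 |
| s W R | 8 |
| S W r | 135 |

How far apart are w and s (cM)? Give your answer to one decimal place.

14.8 cM

The two most frequent reciprocal classes, s w R and S W r, are the parental types, so the F1 was s w R / S W r.
The two rarest classes, s W R and S w r, are the double crossovers. Comparing them with the parentals, only the w allele has switched, so w is the middle locus and the order is r – w – s.
Crossovers in the w–s interval produce the single-crossover classes S w R and s W r (31 + 24 = 55) plus the double crossovers (19).
RF(w–s) = (55 + 19) / 500 = 74/500 = 0.1480 → 14.8 cM.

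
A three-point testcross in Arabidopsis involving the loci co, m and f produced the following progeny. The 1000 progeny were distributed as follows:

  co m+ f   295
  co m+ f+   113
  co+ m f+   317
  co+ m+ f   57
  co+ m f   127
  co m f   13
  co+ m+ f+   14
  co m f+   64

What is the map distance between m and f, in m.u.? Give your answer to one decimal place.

26.7 m.u.

The two most frequent reciprocal classes, co+ m f+ and co m+ f, are the parental types, so the F1 was co+ m f+ / co m+ f.
The two rarest classes, co+ m+ f+ and co m f, are the double crossovers. Comparing them with the parentals, only the m allele has switched, so m is the middle locus and the order is f – m – co.
Crossovers in the f–m interval produce the single-crossover classes co+ m f and co m+ f+ (127 + 113 = 240) plus the double crossovers (27).
RF(f–m) = (240 + 27) / 1000 = 267/1000 = 0.2670 → 26.7 m.u.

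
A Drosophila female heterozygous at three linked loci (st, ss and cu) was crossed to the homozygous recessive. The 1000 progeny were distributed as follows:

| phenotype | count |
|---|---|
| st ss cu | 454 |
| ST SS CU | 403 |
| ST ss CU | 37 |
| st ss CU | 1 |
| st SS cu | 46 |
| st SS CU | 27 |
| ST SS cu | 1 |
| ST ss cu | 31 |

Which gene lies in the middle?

The two most frequent reciprocal classes, st ss cu and ST SS CU, are the parental types, so the F1 was st ss cu / ST SS CU.
The two rarest classes, st ss CU and ST SS cu, are the double crossovers. Comparing them with the parentals, only the cu allele has switched, so cu is the middle locus and the order is ss – cu – st.

cu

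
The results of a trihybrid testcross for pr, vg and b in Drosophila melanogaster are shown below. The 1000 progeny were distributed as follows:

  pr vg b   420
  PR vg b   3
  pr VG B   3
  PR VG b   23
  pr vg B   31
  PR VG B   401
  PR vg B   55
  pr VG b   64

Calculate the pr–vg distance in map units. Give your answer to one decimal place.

12.5 map units

The two most frequent reciprocal classes, pr vg b and PR VG B, are the parental types, so the F1 was pr vg b / PR VG B.
The two rarest classes, PR vg b and pr VG B, are the double crossovers. Comparing them with the parentals, only the pr allele has switched, so pr is the middle locus and the order is b – pr – vg.
Crossovers in the pr–vg interval produce the single-crossover classes pr VG b and PR vg B (64 + 55 = 119) plus the double crossovers (6).
RF(pr–vg) = (119 + 6) / 1000 = 125/1000 = 0.1250 → 12.5 map units.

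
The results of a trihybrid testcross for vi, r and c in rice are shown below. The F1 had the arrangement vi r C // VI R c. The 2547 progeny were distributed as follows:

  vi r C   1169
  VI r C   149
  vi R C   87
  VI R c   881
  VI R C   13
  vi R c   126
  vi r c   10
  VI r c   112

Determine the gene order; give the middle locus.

The two rarest classes, vi r c and VI R C, are the double crossovers. Comparing them with the parentals, only the c allele has switched, so c is the middle locus and the order is vi – c – r.

c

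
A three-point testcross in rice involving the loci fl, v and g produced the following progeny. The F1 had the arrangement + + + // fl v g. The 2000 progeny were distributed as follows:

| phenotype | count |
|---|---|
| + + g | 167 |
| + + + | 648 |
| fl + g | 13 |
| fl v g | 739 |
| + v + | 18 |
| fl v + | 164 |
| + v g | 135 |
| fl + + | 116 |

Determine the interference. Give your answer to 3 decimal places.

0.393

The two rarest classes, + v + and fl + g, are the double crossovers. Comparing them with the parentals, only the v allele has switched, so v is the middle locus and the order is g – v – fl.
g–v: (331 + 31)/2000 = 0.1810; v–fl: (251 + 31)/2000 = 0.1410.
Expected DCO frequency = 0.1810 × 0.1410 ≈ 0.02552; observed = 31/2000 ≈ 0.01550.
Coefficient of coincidence = 0.01550/0.02552 ≈ 0.607; interference = 1 − 0.607 = 0.393.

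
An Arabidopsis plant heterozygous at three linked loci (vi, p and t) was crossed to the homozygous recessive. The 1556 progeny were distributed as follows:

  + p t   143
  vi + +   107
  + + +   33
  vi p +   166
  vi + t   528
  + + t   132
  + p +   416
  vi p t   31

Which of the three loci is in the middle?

The two most frequent reciprocal classes, vi + t and + p +, are the parental types, so the F1 was vi + t / + p +.
The two rarest classes, vi p t and + + +, are the double crossovers. Comparing them with the parentals, only the p allele has switched, so p is the middle locus and the order is vi – p – t.

p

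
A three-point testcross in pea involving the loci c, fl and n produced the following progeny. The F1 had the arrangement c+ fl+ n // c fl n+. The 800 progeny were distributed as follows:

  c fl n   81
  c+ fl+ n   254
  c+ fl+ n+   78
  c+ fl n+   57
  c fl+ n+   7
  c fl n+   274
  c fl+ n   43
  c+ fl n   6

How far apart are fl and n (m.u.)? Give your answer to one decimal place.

The two rarest classes, c+ fl n and c fl+ n+, are the double crossovers. Comparing them with the parentals, only the fl allele has switched, so fl is the middle locus and the order is n – fl – c.
Crossovers in the n–fl interval produce the single-crossover classes c+ fl+ n+ and c fl n (78 + 81 = 159) plus the double crossovers (13).
RF(n–fl) = (159 + 13) / 800 = 172/800 = 0.2150 → 21.5 m.u.

21.5 m.u.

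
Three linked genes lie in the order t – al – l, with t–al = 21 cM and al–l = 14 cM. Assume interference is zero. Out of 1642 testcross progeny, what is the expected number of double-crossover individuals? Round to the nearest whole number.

Map distances give recombination frequencies of 0.210 and 0.140 for the two intervals.
With no interference, expected double-crossover frequency = 0.210 × 0.140 = 0.02940.
Expected number = 0.02940 × 1642 = 48.27 ≈ 48.

48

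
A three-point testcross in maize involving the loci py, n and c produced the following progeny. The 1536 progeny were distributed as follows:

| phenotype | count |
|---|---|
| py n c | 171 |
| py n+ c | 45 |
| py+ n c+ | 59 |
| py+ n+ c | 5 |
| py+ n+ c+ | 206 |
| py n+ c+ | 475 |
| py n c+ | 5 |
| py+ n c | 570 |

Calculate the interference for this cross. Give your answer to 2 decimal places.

The two most frequent reciprocal classes, py+ n c and py n+ c+, are the parental types, so the F1 was py+ n c / py n+ c+.
The two rarest classes, py+ n+ c and py n c+, are the double crossovers. Comparing them with the parentals, only the n allele has switched, so n is the middle locus and the order is py – n – c.
py–n: (377 + 10)/1536 = 0.2520; n–c: (104 + 10)/1536 = 0.0742.
Expected DCO frequency = 0.2520 × 0.0742 ≈ 0.01870; observed = 10/1536 ≈ 0.00651.
Coefficient of coincidence = 0.00651/0.01870 ≈ 0.35; interference = 1 − 0.35 = 0.65.

0.65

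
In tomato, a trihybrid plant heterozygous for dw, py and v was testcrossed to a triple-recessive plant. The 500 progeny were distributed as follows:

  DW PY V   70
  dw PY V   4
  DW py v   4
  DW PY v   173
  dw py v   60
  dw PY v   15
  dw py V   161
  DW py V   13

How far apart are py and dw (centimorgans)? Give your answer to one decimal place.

The two most frequent reciprocal classes, dw py V and DW PY v, are the parental types, so the F1 was dw py V / DW PY v.
The two rarest classes, dw PY V and DW py v, are the double crossovers. Comparing them with the parentals, only the py allele has switched, so py is the middle locus and the order is dw – py – v.
Crossovers in the dw–py interval produce the single-crossover classes DW py V and dw PY v (13 + 15 = 28) plus the double crossovers (8).
RF(dw–py) = (28 + 8) / 500 = 36/500 = 0.0720 → 7.2 centimorgans.

7.2 centimorgans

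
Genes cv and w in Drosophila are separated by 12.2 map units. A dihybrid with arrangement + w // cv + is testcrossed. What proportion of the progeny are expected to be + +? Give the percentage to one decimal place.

6.1%

A map distance of 12.2 map units corresponds to a recombination frequency of 0.122.
The F1 is + w / cv +, so + + is a recombinant gamete class with expected frequency r/2 = 0.122/2 = 0.0610.
That is 0.0610 = 6.1% of the progeny.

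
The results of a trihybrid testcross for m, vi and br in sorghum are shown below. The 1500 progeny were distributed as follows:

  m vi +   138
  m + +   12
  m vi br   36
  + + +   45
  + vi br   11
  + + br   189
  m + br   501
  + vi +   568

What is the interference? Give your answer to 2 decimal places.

0.05

The two most frequent reciprocal classes, m + br and + vi +, are the parental types, so the F1 was m + br / + vi +.
The two rarest classes, m + + and + vi br, are the double crossovers. Comparing them with the parentals, only the br allele has switched, so br is the middle locus and the order is m – br – vi.
m–br: (327 + 23)/1500 = 0.2333; br–vi: (81 + 23)/1500 = 0.0693.
Expected DCO frequency = 0.2333 × 0.0693 ≈ 0.01617; observed = 23/1500 ≈ 0.01533.
Coefficient of coincidence = 0.01533/0.01617 ≈ 0.95; interference = 1 − 0.95 = 0.05.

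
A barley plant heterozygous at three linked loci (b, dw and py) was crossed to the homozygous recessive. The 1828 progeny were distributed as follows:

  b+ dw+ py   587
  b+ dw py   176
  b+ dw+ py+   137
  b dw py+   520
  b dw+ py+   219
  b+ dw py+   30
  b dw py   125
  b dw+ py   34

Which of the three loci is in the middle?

b

The two most frequent reciprocal classes, b+ dw+ py and b dw py+, are the parental types, so the F1 was b+ dw+ py / b dw py+.
The two rarest classes, b dw+ py and b+ dw py+, are the double crossovers. Comparing them with the parentals, only the b allele has switched, so b is the middle locus and the order is py – b – dw.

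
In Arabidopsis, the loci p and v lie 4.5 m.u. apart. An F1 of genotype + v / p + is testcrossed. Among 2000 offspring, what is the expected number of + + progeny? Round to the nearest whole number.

A map distance of 4.5 m.u. corresponds to a recombination frequency of 0.045.
The F1 is + v / p +, so + + is a recombinant gamete class with expected frequency r/2 = 0.045/2 = 0.0225.
Expected number = 0.0225 × 2000 = 45.00 ≈ 45.

45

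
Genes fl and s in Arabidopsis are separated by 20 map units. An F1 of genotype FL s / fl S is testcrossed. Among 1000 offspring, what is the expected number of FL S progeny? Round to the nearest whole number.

100

A map distance of 20 map units corresponds to a recombination frequency of 0.200.
The F1 is FL s / fl S, so FL S is a recombinant gamete class with expected frequency r/2 = 0.200/2 = 0.1000.
Expected number = 0.1000 × 1000 = 100.00 ≈ 100.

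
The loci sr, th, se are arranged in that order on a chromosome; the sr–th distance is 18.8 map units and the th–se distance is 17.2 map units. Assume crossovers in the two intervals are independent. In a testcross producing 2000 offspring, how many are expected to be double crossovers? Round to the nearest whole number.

65

Map distances give recombination frequencies of 0.188 and 0.172 for the two intervals.
With no interference, expected double-crossover frequency = 0.188 × 0.172 = 0.03234.
Expected number = 0.03234 × 2000 = 64.67 ≈ 65.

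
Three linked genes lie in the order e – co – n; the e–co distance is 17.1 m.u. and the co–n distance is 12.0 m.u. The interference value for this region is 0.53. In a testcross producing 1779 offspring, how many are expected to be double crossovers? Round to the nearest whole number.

Map distances give recombination frequencies of 0.171 and 0.120 for the two intervals.
With interference 0.53 (so coincidence = 0.47), expected double-crossover frequency = 0.171 × 0.120 × 0.47 = 0.00964.
Expected number = 0.00964 × 1779 = 17.16 ≈ 17.

17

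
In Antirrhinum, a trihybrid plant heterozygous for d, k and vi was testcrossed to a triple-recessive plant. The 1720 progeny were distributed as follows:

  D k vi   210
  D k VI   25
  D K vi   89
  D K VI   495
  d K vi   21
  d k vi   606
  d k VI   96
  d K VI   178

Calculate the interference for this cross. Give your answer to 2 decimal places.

The two most frequent reciprocal classes, d k vi and D K VI, are the parental types, so the F1 was d k vi / D K VI.
The two rarest classes, d K vi and D k VI, are the double crossovers. Comparing them with the parentals, only the k allele has switched, so k is the middle locus and the order is vi – k – d.
vi–k: (185 + 46)/1720 = 0.1343; k–d: (388 + 46)/1720 = 0.2523.
Expected DCO frequency = 0.1343 × 0.2523 ≈ 0.03388; observed = 46/1720 ≈ 0.02674.
Coefficient of coincidence = 0.02674/0.03388 ≈ 0.79; interference = 1 − 0.79 = 0.21.

0.21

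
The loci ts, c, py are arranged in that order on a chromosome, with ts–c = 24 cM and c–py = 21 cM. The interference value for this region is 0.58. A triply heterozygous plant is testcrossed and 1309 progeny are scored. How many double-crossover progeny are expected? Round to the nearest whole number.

28

Map distances give recombination frequencies of 0.240 and 0.210 for the two intervals.
With interference 0.58 (so coincidence = 0.42), expected double-crossover frequency = 0.240 × 0.210 × 0.42 = 0.02117.
Expected number = 0.02117 × 1309 = 27.71 ≈ 28.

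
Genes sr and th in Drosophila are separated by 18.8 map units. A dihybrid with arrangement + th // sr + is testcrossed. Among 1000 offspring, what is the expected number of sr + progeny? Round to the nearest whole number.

406

A map distance of 18.8 map units corresponds to a recombination frequency of 0.188.
The F1 is + th / sr +, so sr + is a parental gamete class with expected frequency (1 − r)/2 = 0.812/2 = 0.4060.
Expected number = 0.4060 × 1000 = 406.00 ≈ 406.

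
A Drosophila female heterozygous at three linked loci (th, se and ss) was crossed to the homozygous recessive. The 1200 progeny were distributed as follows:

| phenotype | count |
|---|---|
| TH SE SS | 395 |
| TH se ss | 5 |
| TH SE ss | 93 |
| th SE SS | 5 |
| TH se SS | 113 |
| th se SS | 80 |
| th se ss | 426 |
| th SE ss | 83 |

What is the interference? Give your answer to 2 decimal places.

0.68

The two most frequent reciprocal classes, th se ss and TH SE SS, are the parental types, so the F1 was th se ss / TH SE SS.
The two rarest classes, TH se ss and th SE SS, are the double crossovers. Comparing them with the parentals, only the th allele has switched, so th is the middle locus and the order is ss – th – se.
ss–th: (173 + 10)/1200 = 0.1525; th–se: (196 + 10)/1200 = 0.1717.
Expected DCO frequency = 0.1525 × 0.1717 ≈ 0.02618; observed = 10/1200 ≈ 0.00833.
Coefficient of coincidence = 0.00833/0.02618 ≈ 0.32; interference = 1 − 0.32 = 0.68.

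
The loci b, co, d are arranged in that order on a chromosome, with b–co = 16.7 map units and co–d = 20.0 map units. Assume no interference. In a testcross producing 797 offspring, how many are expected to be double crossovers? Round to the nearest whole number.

Map distances give recombination frequencies of 0.167 and 0.200 for the two intervals.
With no interference, expected double-crossover frequency = 0.167 × 0.200 = 0.03340.
Expected number = 0.03340 × 797 = 26.62 ≈ 27.

27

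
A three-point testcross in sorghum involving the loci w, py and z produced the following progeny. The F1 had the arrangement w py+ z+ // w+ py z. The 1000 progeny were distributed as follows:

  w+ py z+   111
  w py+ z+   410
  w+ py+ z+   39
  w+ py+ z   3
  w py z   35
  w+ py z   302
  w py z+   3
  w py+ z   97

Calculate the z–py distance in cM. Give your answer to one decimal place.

The two rarest classes, w py z+ and w+ py+ z, are the double crossovers. Comparing them with the parentals, only the py allele has switched, so py is the middle locus and the order is w – py – z.
Crossovers in the py–z interval produce the single-crossover classes w py+ z and w+ py z+ (97 + 111 = 208) plus the double crossovers (6).
RF(py–z) = (208 + 6) / 1000 = 214/1000 = 0.2140 → 21.4 cM.

21.4 cM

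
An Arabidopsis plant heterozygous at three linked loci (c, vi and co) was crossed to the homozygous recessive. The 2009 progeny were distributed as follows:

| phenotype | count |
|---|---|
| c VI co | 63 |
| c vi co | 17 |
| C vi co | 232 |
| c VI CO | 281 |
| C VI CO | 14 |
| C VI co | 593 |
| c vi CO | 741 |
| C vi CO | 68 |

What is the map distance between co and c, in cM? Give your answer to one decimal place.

8.1 cM

The two most frequent reciprocal classes, C VI co and c vi CO, are the parental types, so the F1 was C VI co / c vi CO.
The two rarest classes, C VI CO and c vi co, are the double crossovers. Comparing them with the parentals, only the co allele has switched, so co is the middle locus and the order is vi – co – c.
Crossovers in the co–c interval produce the single-crossover classes c VI co and C vi CO (63 + 68 = 131) plus the double crossovers (31).
RF(co–c) = (131 + 31) / 2009 = 162/2009 = 0.0806 → 8.1 cM.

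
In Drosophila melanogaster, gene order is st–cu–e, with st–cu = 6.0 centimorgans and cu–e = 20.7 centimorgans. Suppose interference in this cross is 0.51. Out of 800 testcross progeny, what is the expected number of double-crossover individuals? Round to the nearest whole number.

5

Map distances give recombination frequencies of 0.060 and 0.207 for the two intervals.
With interference 0.51 (so coincidence = 0.49), expected double-crossover frequency = 0.060 × 0.207 × 0.49 = 0.00609.
Expected number = 0.00609 × 800 = 4.87 ≈ 5.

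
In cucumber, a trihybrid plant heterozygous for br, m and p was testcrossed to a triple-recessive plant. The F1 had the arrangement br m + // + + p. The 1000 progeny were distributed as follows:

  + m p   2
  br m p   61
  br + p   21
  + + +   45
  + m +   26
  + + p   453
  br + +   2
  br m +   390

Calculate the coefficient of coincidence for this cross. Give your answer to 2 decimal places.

The two rarest classes, br + + and + m p, are the double crossovers. Comparing them with the parentals, only the m allele has switched, so m is the middle locus and the order is br – m – p.
br–m: (47 + 4)/1000 = 0.0510; m–p: (106 + 4)/1000 = 0.1100.
Expected DCO frequency = 0.0510 × 0.1100 ≈ 0.00561; observed = 4/1000 ≈ 0.00400.
Coefficient of coincidence = 0.00400/0.00561 ≈ 0.71.

0.71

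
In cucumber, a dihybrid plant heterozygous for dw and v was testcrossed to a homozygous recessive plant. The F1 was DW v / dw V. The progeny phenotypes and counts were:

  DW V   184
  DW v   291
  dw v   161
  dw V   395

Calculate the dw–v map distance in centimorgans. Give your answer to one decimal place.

The recombinant classes are DW V and dw v: 184 + 161 = 345.
Recombination frequency = 345/1031 = 0.3346 ≈ 33.5%, i.e. 33.5 centimorgans.

33.5 centimorgans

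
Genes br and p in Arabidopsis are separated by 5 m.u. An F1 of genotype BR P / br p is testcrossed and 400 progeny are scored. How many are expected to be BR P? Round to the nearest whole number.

A map distance of 5 m.u. corresponds to a recombination frequency of 0.050.
The F1 is BR P / br p, so BR P is a parental gamete class with expected frequency (1 − r)/2 = 0.950/2 = 0.4750.
Expected number = 0.4750 × 400 = 190.00 ≈ 190.

190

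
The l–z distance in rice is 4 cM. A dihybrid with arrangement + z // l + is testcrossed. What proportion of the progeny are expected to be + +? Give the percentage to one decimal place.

2.0%

A map distance of 4 cM corresponds to a recombination frequency of 0.040.
The F1 is + z / l +, so + + is a recombinant gamete class with expected frequency r/2 = 0.040/2 = 0.0200.
That is 0.0200 = 2.0% of the progeny.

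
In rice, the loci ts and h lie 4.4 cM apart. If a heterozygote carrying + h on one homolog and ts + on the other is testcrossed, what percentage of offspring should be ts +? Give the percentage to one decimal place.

47.8%

A map distance of 4.4 cM corresponds to a recombination frequency of 0.044.
The F1 is + h / ts +, so ts + is a parental gamete class with expected frequency (1 − r)/2 = 0.956/2 = 0.4780.
That is 0.4780 = 47.8% of the progeny.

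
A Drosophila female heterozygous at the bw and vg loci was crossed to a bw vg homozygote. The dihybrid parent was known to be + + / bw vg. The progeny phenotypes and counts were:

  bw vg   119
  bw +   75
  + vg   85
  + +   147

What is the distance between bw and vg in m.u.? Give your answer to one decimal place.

The recombinant classes are + vg and bw +: 85 + 75 = 160.
Recombination frequency = 160/426 = 0.3756 ≈ 37.6%, i.e. 37.6 m.u.

37.6 m.u.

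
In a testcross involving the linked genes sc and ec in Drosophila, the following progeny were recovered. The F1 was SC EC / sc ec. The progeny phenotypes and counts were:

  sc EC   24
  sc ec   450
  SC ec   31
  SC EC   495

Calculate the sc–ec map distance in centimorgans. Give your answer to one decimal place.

The recombinant classes are SC ec and sc EC: 31 + 24 = 55.
Recombination frequency = 55/1000 = 0.0550 ≈ 5.5%, i.e. 5.5 centimorgans.

5.5 centimorgans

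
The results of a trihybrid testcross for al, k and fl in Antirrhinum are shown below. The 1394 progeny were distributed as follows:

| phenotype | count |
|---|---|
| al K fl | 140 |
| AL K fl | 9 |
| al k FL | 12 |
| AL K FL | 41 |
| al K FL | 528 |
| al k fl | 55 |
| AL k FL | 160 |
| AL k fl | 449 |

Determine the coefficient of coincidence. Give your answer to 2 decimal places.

The two most frequent reciprocal classes, AL k fl and al K FL, are the parental types, so the F1 was AL k fl / al K FL.
The two rarest classes, AL K fl and al k FL, are the double crossovers. Comparing them with the parentals, only the k allele has switched, so k is the middle locus and the order is al – k – fl.
al–k: (96 + 21)/1394 = 0.0839; k–fl: (300 + 21)/1394 = 0.2303.
Expected DCO frequency = 0.0839 × 0.2303 ≈ 0.01932; observed = 21/1394 ≈ 0.01506.
Coefficient of coincidence = 0.01506/0.01932 ≈ 0.78.

0.78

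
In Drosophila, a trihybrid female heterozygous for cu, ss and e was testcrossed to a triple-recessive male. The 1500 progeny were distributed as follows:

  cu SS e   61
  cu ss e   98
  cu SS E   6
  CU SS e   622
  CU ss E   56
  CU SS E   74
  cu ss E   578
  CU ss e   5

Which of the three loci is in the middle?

ss

The two most frequent reciprocal classes, CU SS e and cu ss E, are the parental types, so the F1 was CU SS e / cu ss E.
The two rarest classes, CU ss e and cu SS E, are the double crossovers. Comparing them with the parentals, only the ss allele has switched, so ss is the middle locus and the order is e – ss – cu.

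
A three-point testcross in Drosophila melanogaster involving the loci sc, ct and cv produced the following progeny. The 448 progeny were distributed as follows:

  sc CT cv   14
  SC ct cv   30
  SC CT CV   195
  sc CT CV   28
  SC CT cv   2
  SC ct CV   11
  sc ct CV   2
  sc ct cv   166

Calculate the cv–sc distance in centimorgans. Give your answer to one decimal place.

13.8 centimorgans

The two most frequent reciprocal classes, sc ct cv and SC CT CV, are the parental types, so the F1 was sc ct cv / SC CT CV.
The two rarest classes, sc ct CV and SC CT cv, are the double crossovers. Comparing them with the parentals, only the cv allele has switched, so cv is the middle locus and the order is sc – cv – ct.
Crossovers in the sc–cv interval produce the single-crossover classes SC ct cv and sc CT CV (30 + 28 = 58) plus the double crossovers (4).
RF(sc–cv) = (58 + 4) / 448 = 62/448 = 0.1384 → 13.8 centimorgans.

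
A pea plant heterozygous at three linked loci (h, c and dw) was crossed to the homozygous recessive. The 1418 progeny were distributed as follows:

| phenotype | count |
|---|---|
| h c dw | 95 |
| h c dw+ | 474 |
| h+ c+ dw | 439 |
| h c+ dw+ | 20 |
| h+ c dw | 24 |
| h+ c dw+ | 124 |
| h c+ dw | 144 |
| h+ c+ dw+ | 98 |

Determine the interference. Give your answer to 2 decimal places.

The two most frequent reciprocal classes, h c dw+ and h+ c+ dw, are the parental types, so the F1 was h c dw+ / h+ c+ dw.
The two rarest classes, h c+ dw+ and h+ c dw, are the double crossovers. Comparing them with the parentals, only the c allele has switched, so c is the middle locus and the order is h – c – dw.
h–c: (268 + 44)/1418 = 0.2200; c–dw: (193 + 44)/1418 = 0.1671.
Expected DCO frequency = 0.2200 × 0.1671 ≈ 0.03676; observed = 44/1418 ≈ 0.03103.
Coefficient of coincidence = 0.03103/0.03676 ≈ 0.84; interference = 1 − 0.84 = 0.16.

0.16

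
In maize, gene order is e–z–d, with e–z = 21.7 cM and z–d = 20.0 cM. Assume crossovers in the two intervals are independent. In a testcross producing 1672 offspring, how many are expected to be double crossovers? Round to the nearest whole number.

73

Map distances give recombination frequencies of 0.217 and 0.200 for the two intervals.
With no interference, expected double-crossover frequency = 0.217 × 0.200 = 0.04340.
Expected number = 0.04340 × 1672 = 72.56 ≈ 73.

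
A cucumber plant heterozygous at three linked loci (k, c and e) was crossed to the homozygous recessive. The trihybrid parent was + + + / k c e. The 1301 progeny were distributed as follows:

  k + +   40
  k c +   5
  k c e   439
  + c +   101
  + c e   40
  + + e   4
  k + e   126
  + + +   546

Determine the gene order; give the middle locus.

The two rarest classes, + + e and k c +, are the double crossovers. Comparing them with the parentals, only the e allele has switched, so e is the middle locus and the order is c – e – k.

e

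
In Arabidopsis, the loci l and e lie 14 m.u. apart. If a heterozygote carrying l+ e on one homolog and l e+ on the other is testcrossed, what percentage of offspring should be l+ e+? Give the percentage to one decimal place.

7.0%

A map distance of 14 m.u. corresponds to a recombination frequency of 0.140.
The F1 is l+ e / l e+, so l+ e+ is a recombinant gamete class with expected frequency r/2 = 0.140/2 = 0.0700.
That is 0.0700 = 7.0% of the progeny.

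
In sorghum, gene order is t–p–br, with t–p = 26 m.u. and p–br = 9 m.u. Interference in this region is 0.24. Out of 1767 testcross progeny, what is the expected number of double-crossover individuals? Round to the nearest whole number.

31

Map distances give recombination frequencies of 0.260 and 0.090 for the two intervals.
With interference 0.24 (so coincidence = 0.76), expected double-crossover frequency = 0.260 × 0.090 × 0.76 = 0.01778.
Expected number = 0.01778 × 1767 = 31.42 ≈ 31.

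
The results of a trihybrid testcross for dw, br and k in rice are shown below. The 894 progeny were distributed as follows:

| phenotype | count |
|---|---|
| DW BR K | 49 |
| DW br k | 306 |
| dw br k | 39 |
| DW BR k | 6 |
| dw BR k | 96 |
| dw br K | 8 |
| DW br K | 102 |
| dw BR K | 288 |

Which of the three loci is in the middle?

br

The two most frequent reciprocal classes, DW br k and dw BR K, are the parental types, so the F1 was DW br k / dw BR K.
The two rarest classes, DW BR k and dw br K, are the double crossovers. Comparing them with the parentals, only the br allele has switched, so br is the middle locus and the order is dw – br – k.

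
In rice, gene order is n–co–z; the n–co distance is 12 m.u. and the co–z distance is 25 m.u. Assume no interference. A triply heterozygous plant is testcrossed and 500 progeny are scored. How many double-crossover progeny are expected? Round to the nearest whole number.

Map distances give recombination frequencies of 0.120 and 0.250 for the two intervals.
With no interference, expected double-crossover frequency = 0.120 × 0.250 = 0.03000.
Expected number = 0.03000 × 500 = 15.00 ≈ 15.

15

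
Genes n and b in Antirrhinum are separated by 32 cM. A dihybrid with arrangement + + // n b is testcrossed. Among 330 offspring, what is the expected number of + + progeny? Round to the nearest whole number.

A map distance of 32 cM corresponds to a recombination frequency of 0.320.
The F1 is + + / n b, so + + is a parental gamete class with expected frequency (1 − r)/2 = 0.680/2 = 0.3400.
Expected number = 0.3400 × 330 = 112.20 ≈ 112.

112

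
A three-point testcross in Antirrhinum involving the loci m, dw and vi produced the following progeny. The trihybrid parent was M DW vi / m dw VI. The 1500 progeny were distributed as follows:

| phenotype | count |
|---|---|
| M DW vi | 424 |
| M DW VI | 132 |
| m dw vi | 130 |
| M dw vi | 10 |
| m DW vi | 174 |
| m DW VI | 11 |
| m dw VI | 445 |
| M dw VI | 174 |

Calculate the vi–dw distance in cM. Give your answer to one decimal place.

The two rarest classes, M dw vi and m DW VI, are the double crossovers. Comparing them with the parentals, only the dw allele has switched, so dw is the middle locus and the order is m – dw – vi.
Crossovers in the dw–vi interval produce the single-crossover classes M DW VI and m dw vi (132 + 130 = 262) plus the double crossovers (21).
RF(dw–vi) = (262 + 21) / 1500 = 283/1500 = 0.1887 → 18.9 cM.

18.9 cM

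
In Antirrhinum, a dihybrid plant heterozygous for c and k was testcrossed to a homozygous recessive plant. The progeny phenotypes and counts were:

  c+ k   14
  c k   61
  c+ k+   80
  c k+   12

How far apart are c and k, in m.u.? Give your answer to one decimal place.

The two most frequent classes, c+ k+ (80) and c k (61), are the parental types, so the F1 was c+ k+ / c k.
The recombinant classes are c+ k and c k+: 14 + 12 = 26.
Recombination frequency = 26/167 = 0.1557 ≈ 15.6%, i.e. 15.6 m.u.

15.6 m.u.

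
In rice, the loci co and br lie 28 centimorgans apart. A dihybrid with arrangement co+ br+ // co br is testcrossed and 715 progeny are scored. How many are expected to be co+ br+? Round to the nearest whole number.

257

A map distance of 28 centimorgans corresponds to a recombination frequency of 0.280.
The F1 is co+ br+ / co br, so co+ br+ is a parental gamete class with expected frequency (1 − r)/2 = 0.720/2 = 0.3600.
Expected number = 0.3600 × 715 = 257.40 ≈ 257.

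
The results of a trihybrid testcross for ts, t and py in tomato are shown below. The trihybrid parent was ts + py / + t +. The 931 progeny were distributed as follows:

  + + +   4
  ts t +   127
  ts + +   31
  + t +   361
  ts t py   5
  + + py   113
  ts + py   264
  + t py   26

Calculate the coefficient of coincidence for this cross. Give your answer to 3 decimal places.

0.510

The two rarest classes, ts t py and + + +, are the double crossovers. Comparing them with the parentals, only the t allele has switched, so t is the middle locus and the order is py – t – ts.
py–t: (57 + 9)/931 = 0.0709; t–ts: (240 + 9)/931 = 0.2675.
Expected DCO frequency = 0.0709 × 0.2675 ≈ 0.01897; observed = 9/931 ≈ 0.00967.
Coefficient of coincidence = 0.00967/0.01897 ≈ 0.510.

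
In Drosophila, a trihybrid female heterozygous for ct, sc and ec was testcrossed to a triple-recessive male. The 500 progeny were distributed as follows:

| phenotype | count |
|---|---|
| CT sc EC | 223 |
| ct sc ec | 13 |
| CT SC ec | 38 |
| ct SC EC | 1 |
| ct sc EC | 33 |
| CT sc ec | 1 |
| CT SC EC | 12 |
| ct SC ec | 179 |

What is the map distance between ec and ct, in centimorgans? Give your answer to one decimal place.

14.6 centimorgans

The two most frequent reciprocal classes, CT sc EC and ct SC ec, are the parental types, so the F1 was CT sc EC / ct SC ec.
The two rarest classes, CT sc ec and ct SC EC, are the double crossovers. Comparing them with the parentals, only the ec allele has switched, so ec is the middle locus and the order is ct – ec – sc.
Crossovers in the ct–ec interval produce the single-crossover classes ct sc EC and CT SC ec (33 + 38 = 71) plus the double crossovers (2).
RF(ct–ec) = (71 + 2) / 500 = 73/500 = 0.1460 → 14.6 centimorgans.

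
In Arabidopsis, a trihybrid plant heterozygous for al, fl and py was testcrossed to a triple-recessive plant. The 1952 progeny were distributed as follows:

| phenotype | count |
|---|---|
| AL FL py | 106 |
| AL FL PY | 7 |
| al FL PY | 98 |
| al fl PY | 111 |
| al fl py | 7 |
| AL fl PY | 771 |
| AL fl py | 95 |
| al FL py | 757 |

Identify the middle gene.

The two most frequent reciprocal classes, al FL py and AL fl PY, are the parental types, so the F1 was al FL py / AL fl PY.
The two rarest classes, al fl py and AL FL PY, are the double crossovers. Comparing them with the parentals, only the fl allele has switched, so fl is the middle locus and the order is py – fl – al.

fl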